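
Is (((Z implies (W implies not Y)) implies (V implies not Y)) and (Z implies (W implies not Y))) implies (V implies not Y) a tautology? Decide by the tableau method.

Valid

Assume the negation and expand:
Initial set: {F ((((Z implies (W implies not Y)) implies (V implies not Y)) and (Z implies (W implies not Y))) implies (V implies not Y))}.
F ((((Z implies (W implies not Y)) implies (V implies not Y)) and (Z implies (W implies not Y))) implies (V implies not Y)): α-rule — add T (((Z implies (W implies not Y)) implies (V implies not Y)) and (Z implies (W implies not Y))), F (V implies not Y).
T (((Z implies (W implies not Y)) implies (V implies not Y)) and (Z implies (W implies not Y))): α-rule — add T ((Z implies (W implies not Y)) implies (V implies not Y)), T (Z implies (W implies not Y)).
F (V implies not Y): α-rule — add T V, F not Y.
T ((Z implies (W implies not Y)) implies (V implies not Y)): β-rule — branch into F (Z implies (W implies not Y))  //  T (V implies not Y).
  branch 1 (add F (Z implies (W implies not Y))):
    F (Z implies (W implies not Y)): α-rule — add T Z, F (W implies not Y).
    F (W implies not Y): α-rule — add T W, F not Y.
    T (Z implies (W implies not Y)): β-rule — branch into F Z  //  T (W implies not Y).
      branch 1.1 (add F Z):
        × closes — contains both Z and not Z.
      branch 1.2 (add T (W implies not Y)):
        T (W implies not Y): β-rule — branch into F W  //  T not Y.
          branch 1.2.1 (add F W):
            × closes — contains both W and not W.
          branch 1.2.2 (add T not Y):
            × closes — contains both Y and not Y.
  branch 2 (add T (V implies not Y)):
    T (Z implies (W implies not Y)): β-rule — branch into F Z  //  T (W implies not Y).
      branch 2.1 (add F Z):
        T (V implies not Y): β-rule — branch into F V  //  T not Y.
          branch 2.1.1 (add F V):
            × closes — contains both V and not V.
          branch 2.1.2 (add T not Y):
            × closes — contains both Y and not Y.
      branch 2.2 (add T (W implies not Y)):
        T (V implies not Y): β-rule — branch into F V  //  T not Y.
          branch 2.2.1 (add F V):
            × closes — contains both V and not V.
          branch 2.2.2 (add T not Y):
            × closes — contains both Y and not Y.
All 7 branches close.
Every branch closed, so the negation is unsatisfiable and the formula is valid.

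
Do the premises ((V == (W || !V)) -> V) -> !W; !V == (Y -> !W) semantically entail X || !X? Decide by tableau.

Yes

Initial set: {(((V == (W || !V)) -> V) -> !W); (!V == (Y -> !W)); !(X || !X)}.
!(X || !X): α-rule — add !X, !!X.
× closes — contains both X and !X.
All 1 branch closes.
Every branch closed, so the premises entail the conclusion.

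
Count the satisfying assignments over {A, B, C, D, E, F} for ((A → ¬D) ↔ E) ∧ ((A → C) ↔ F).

16

Initial set: {(((A → ¬D) ↔ E) ∧ ((A → C) ↔ F))}.
(((A → ¬D) ↔ E) ∧ ((A → C) ↔ F)): α-rule — add ((A → ¬D) ↔ E), ((A → C) ↔ F).
((A → ¬D) ↔ E): β-rule — branch into (A → ¬D), E  //  ¬(A → ¬D), ¬E.
  branch 1 (add (A → ¬D), E):
    ((A → C) ↔ F): β-rule — branch into (A → C), F  //  ¬(A → C), ¬F.
      branch 1.1 (add (A → C), F):
        (A → ¬D): β-rule — branch into ¬A  //  ¬D.
          branch 1.1.1 (add ¬A):
            (A → C): β-rule — branch into ¬A  //  C.
              branch 1.1.1.1 (add ¬A):
                ○ open, literals {A=0, E=1, F=1}.
              branch 1.1.1.2 (add C):
                ○ open, literals {A=0, C=1, E=1, F=1}.
          branch 1.1.2 (add ¬D):
            (A → C): β-rule — branch into ¬A  //  C.
              branch 1.1.2.1 (add ¬A):
                ○ open, literals {A=0, D=0, E=1, F=1}.
              branch 1.1.2.2 (add C):
                ○ open, literals {C=1, D=0, E=1, F=1}.
      branch 1.2 (add ¬(A → C), ¬F):
        ¬(A → C): α-rule — add A, ¬C.
        (A → ¬D): β-rule — branch into ¬A  //  ¬D.
          branch 1.2.1 (add ¬A):
            × closes — contains both A and ¬A.
          branch 1.2.2 (add ¬D):
            ○ open, literals {A=1, C=0, D=0, E=1, F=0}.
  branch 2 (add ¬(A → ¬D), ¬E):
    ¬(A → ¬D): α-rule — add A, ¬¬D.
    ((A → C) ↔ F): β-rule — branch into (A → C), F  //  ¬(A → C), ¬F.
      branch 2.1 (add (A → C), F):
        (A → C): β-rule — branch into ¬A  //  C.
          branch 2.1.1 (add ¬A):
            × closes — contains both A and ¬A.
          branch 2.1.2 (add C):
            ○ open, literals {A=1, C=1, D=1, E=0, F=1}.
      branch 2.2 (add ¬(A → C), ¬F):
        ¬(A → C): α-rule — add A, ¬C.
        ○ open, literals {A=1, C=0, D=1, E=0, F=0}.
2 branches closed, 7 open.
Each open branch fixes some atoms; the unmentioned ones are free. Counting distinct full assignments: branch {A=0, E=1, F=1} (B, C, D) contributes 8 new; branch {A=0, C=1, E=1, F=1} (B, D) contributes 0 new; branch {A=0, D=0, E=1, F=1} (B, C) contributes 0 new; branch {C=1, D=0, E=1, F=1} (A, B) contributes 2 new; branch {A=1, C=0, D=0, E=1, F=0} (B) contributes 2 new; branch {A=1, C=1, D=1, E=0, F=1} (B) contributes 2 new; branch {A=1, C=0, D=1, E=0, F=0} (B) contributes 2 new. Total: 16.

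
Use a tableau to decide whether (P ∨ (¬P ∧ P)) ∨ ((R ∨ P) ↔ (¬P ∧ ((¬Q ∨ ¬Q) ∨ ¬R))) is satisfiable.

Satisfiable

Initial set: {((P ∨ (¬P ∧ P)) ∨ ((R ∨ P) ↔ (¬P ∧ ((¬Q ∨ ¬Q) ∨ ¬R))))}.
((P ∨ (¬P ∧ P)) ∨ ((R ∨ P) ↔ (¬P ∧ ((¬Q ∨ ¬Q) ∨ ¬R)))): β-rule — branch into (P ∨ (¬P ∧ P))  //  ((R ∨ P) ↔ (¬P ∧ ((¬Q ∨ ¬Q) ∨ ¬R))).
  branch 1 (add (P ∨ (¬P ∧ P))):
    (P ∨ (¬P ∧ P)): β-rule — branch into P  //  (¬P ∧ P).
      branch 1.1 (add P):
        ○ open, literals {P=T}.
      branch 1.2 (add (¬P ∧ P)):
        (¬P ∧ P): α-rule — add ¬P, P.
        × closes — contains both P and ¬P.
  branch 2 (add ((R ∨ P) ↔ (¬P ∧ ((¬Q ∨ ¬Q) ∨ ¬R)))):
    ((R ∨ P) ↔ (¬P ∧ ((¬Q ∨ ¬Q) ∨ ¬R))): β-rule — branch into (R ∨ P), (¬P ∧ ((¬Q ∨ ¬Q) ∨ ¬R))  //  ¬(R ∨ P), ¬(¬P ∧ ((¬Q ∨ ¬Q) ∨ ¬R)).
      branch 2.1 (add (R ∨ P), (¬P ∧ ((¬Q ∨ ¬Q) ∨ ¬R))):
        (¬P ∧ ((¬Q ∨ ¬Q) ∨ ¬R)): α-rule — add ¬P, ((¬Q ∨ ¬Q) ∨ ¬R).
        (R ∨ P): β-rule — branch into R  //  P.
          branch 2.1.1 (add R):
            ((¬Q ∨ ¬Q) ∨ ¬R): β-rule — branch into (¬Q ∨ ¬Q)  //  ¬R.
              branch 2.1.1.1 (add (¬Q ∨ ¬Q)):
                (¬Q ∨ ¬Q): β-rule — branch into ¬Q  //  ¬Q.
                  branch 2.1.1.1.1 (add ¬Q):
                    ○ open, literals {P=F, Q=F, R=T}.
                  branch 2.1.1.1.2 (add ¬Q):
                    ○ open, literals {P=F, Q=F, R=T}.
              branch 2.1.1.2 (add ¬R):
                × closes — contains both R and ¬R.
          branch 2.1.2 (add P):
            × closes — contains both P and ¬P.
      branch 2.2 (add ¬(R ∨ P), ¬(¬P ∧ ((¬Q ∨ ¬Q) ∨ ¬R))):
        ¬(R ∨ P): α-rule — add ¬R, ¬P.
        ¬(¬P ∧ ((¬Q ∨ ¬Q) ∨ ¬R)): β-rule — branch into ¬¬P  //  ¬((¬Q ∨ ¬Q) ∨ ¬R).
          branch 2.2.1 (add ¬¬P):
            × closes — contains both P and ¬P.
          branch 2.2.2 (add ¬((¬Q ∨ ¬Q) ∨ ¬R)):
            ¬((¬Q ∨ ¬Q) ∨ ¬R): α-rule — add ¬(¬Q ∨ ¬Q), ¬¬R.
            × closes — contains both R and ¬R.
5 branches closed, 3 open.
An open branch gives a satisfying assignment: P=T.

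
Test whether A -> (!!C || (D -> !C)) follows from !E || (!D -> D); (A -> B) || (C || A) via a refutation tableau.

Yes

Initial set: {(!E || (!D -> D)); ((A -> B) || (C || A)); !(A -> (!!C || (D -> !C)))}.
!(A -> (!!C || (D -> !C))): α-rule — add A, !(!!C || (D -> !C)).
!(!!C || (D -> !C)): α-rule — add !!!C, !(D -> !C).
!!!C: drop double negation, giving !C.
!(D -> !C): α-rule — add D, !!C.
× closes — contains both C and !C.
All 1 branch closes.
Every branch closed, so the premises entail the conclusion.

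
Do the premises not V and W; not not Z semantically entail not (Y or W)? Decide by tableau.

No

Initial set: {(not V and W); not not Z; not not (Y or W)}.
(not V and W): α-rule — add not V, W.
not not Z: drop double negation, giving Z.
not not (Y or W): β-rule — branch into Y  //  W.
  branch 1 (add Y):
    ○ open, literals {V=F, W=T, Y=T, Z=T}.
  branch 2 (add W):
    ○ open, literals {V=F, W=T, Z=T}.
0 branches closed, 2 open.
An open branch gives a countermodel: V=F, W=T, Y=T, Z=T (unmentioned atoms arbitrary); the premises hold there but the conclusion fails.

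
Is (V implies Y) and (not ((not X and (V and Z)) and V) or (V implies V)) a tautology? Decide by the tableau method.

Assume the negation and expand:
Initial set: {F ((V implies Y) and (not ((not X and (V and Z)) and V) or (V implies V)))}.
F ((V implies Y) and (not ((not X and (V and Z)) and V) or (V implies V))): β-rule — branch into F (V implies Y)  //  F (not ((not X and (V and Z)) and V) or (V implies V)).
  branch 1 (add F (V implies Y)):
    F (V implies Y): α-rule — add T V, F Y.
    ○ open, literals {V=1, Y=0}.
  branch 2 (add F (not ((not X and (V and Z)) and V) or (V implies V))):
    F (not ((not X and (V and Z)) and V) or (V implies V)): α-rule — add F not ((not X and (V and Z)) and V), F (V implies V).
    F not ((not X and (V and Z)) and V): α-rule — add T (not X and (V and Z)), T V.
    F (V implies V): α-rule — add T V, F V.
    × closes — contains both V and not V.
1 branch closed, 1 open.
An open branch gives a countermodel: V=1, Y=0 (unmentioned atoms arbitrary); under it the original formula is false.

Not valid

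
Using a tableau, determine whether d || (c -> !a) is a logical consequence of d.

Initial set: {d; !(d || (c -> !a))}.
!(d || (c -> !a)): α-rule — add !d, !(c -> !a).
× closes — contains both d and !d.
All 1 branch closes.
Every branch closed, so the premises entail the conclusion.

Yes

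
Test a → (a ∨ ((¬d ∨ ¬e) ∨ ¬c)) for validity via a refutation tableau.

Valid

Assume the negation and expand:
Initial set: {¬(a → (a ∨ ((¬d ∨ ¬e) ∨ ¬c)))}.
¬(a → (a ∨ ((¬d ∨ ¬e) ∨ ¬c))): α-rule — add a, ¬(a ∨ ((¬d ∨ ¬e) ∨ ¬c)).
¬(a ∨ ((¬d ∨ ¬e) ∨ ¬c)): α-rule — add ¬a, ¬((¬d ∨ ¬e) ∨ ¬c).
× closes — contains both a and ¬a.
All 1 branch closes.
Every branch closed, so the negation is unsatisfiable and the formula is valid.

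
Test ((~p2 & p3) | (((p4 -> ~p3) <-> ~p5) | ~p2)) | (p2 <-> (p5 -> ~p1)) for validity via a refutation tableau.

Not valid

Assume the negation and expand:
Initial set: {~(((~p2 & p3) | (((p4 -> ~p3) <-> ~p5) | ~p2)) | (p2 <-> (p5 -> ~p1)))}.
~(((~p2 & p3) | (((p4 -> ~p3) <-> ~p5) | ~p2)) | (p2 <-> (p5 -> ~p1))): α-rule — add ~((~p2 & p3) | (((p4 -> ~p3) <-> ~p5) | ~p2)), ~(p2 <-> (p5 -> ~p1)).
~((~p2 & p3) | (((p4 -> ~p3) <-> ~p5) | ~p2)): α-rule — add ~(~p2 & p3), ~(((p4 -> ~p3) <-> ~p5) | ~p2).
~(((p4 -> ~p3) <-> ~p5) | ~p2): α-rule — add ~((p4 -> ~p3) <-> ~p5), ~~p2.
~(p2 <-> (p5 -> ~p1)): β-rule — branch into p2, ~(p5 -> ~p1)  //  ~p2, (p5 -> ~p1).
  branch 1 (add p2, ~(p5 -> ~p1)):
    ~(p5 -> ~p1): α-rule — add p5, ~~p1.
    ~(~p2 & p3): β-rule — branch into ~~p2  //  ~p3.
      branch 1.1 (add ~~p2):
        ~((p4 -> ~p3) <-> ~p5): β-rule — branch into (p4 -> ~p3), ~~p5  //  ~(p4 -> ~p3), ~p5.
          branch 1.1.1 (add (p4 -> ~p3), ~~p5):
            (p4 -> ~p3): β-rule — branch into ~p4  //  ~p3.
              branch 1.1.1.1 (add ~p4):
                ○ open, literals {p1=T, p2=T, p4=F, p5=T}.
              branch 1.1.1.2 (add ~p3):
                ○ open, literals {p1=T, p2=T, p3=F, p5=T}.
          branch 1.1.2 (add ~(p4 -> ~p3), ~p5):
            × closes — contains both p5 and ~p5.
      branch 1.2 (add ~p3):
        ~((p4 -> ~p3) <-> ~p5): β-rule — branch into (p4 -> ~p3), ~~p5  //  ~(p4 -> ~p3), ~p5.
          branch 1.2.1 (add (p4 -> ~p3), ~~p5):
            (p4 -> ~p3): β-rule — branch into ~p4  //  ~p3.
              branch 1.2.1.1 (add ~p4):
                ○ open, literals {p1=T, p2=T, p3=F, p4=F, p5=T}.
              branch 1.2.1.2 (add ~p3):
                ○ open, literals {p1=T, p2=T, p3=F, p5=T}.
          branch 1.2.2 (add ~(p4 -> ~p3), ~p5):
            × closes — contains both p5 and ~p5.
  branch 2 (add ~p2, (p5 -> ~p1)):
    × closes — contains both p2 and ~p2.
3 branches closed, 4 open.
An open branch gives a countermodel: p1=T, p2=T, p4=F, p5=T (unmentioned atoms arbitrary); under it the original formula is false.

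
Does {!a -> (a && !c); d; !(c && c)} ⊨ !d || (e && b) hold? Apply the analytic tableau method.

Initial set: {(!a -> (a && !c)); d; !(c && c); !(!d || (e && b))}.
!(!d || (e && b)): α-rule — add !!d, !(e && b).
(!a -> (a && !c)): β-rule — branch into !!a  //  (a && !c).
  branch 1 (add !!a):
    !(c && c): β-rule — branch into !c  //  !c.
      branch 1.1 (add !c):
        !(e && b): β-rule — branch into !e  //  !b.
          branch 1.1.1 (add !e):
            ○ open, literals {a=true, c=false, d=true, e=false}.
          branch 1.1.2 (add !b):
            ○ open, literals {a=true, b=false, c=false, d=true}.
      branch 1.2 (add !c):
        !(e && b): β-rule — branch into !e  //  !b.
          branch 1.2.1 (add !e):
            ○ open, literals {a=true, c=false, d=true, e=false}.
          branch 1.2.2 (add !b):
            ○ open, literals {a=true, b=false, c=false, d=true}.
  branch 2 (add (a && !c)):
    (a && !c): α-rule — add a, !c.
    !(c && c): β-rule — branch into !c  //  !c.
      branch 2.1 (add !c):
        !(e && b): β-rule — branch into !e  //  !b.
          branch 2.1.1 (add !e):
            ○ open, literals {a=true, c=false, d=true, e=false}.
          branch 2.1.2 (add !b):
            ○ open, literals {a=true, b=false, c=false, d=true}.
      branch 2.2 (add !c):
        !(e && b): β-rule — branch into !e  //  !b.
          branch 2.2.1 (add !e):
            ○ open, literals {a=true, c=false, d=true, e=false}.
          branch 2.2.2 (add !b):
            ○ open, literals {a=true, b=false, c=false, d=true}.
0 branches closed, 8 open.
An open branch gives a countermodel: a=true, c=false, d=true, e=false (unmentioned atoms arbitrary); the premises hold there but the conclusion fails.

No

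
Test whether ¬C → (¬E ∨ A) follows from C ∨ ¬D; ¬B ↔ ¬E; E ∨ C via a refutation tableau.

No

Initial set: {(C ∨ ¬D); (¬B ↔ ¬E); (E ∨ C); ¬(¬C → (¬E ∨ A))}.
¬(¬C → (¬E ∨ A)): α-rule — add ¬C, ¬(¬E ∨ A).
¬(¬E ∨ A): α-rule — add ¬¬E, ¬A.
(C ∨ ¬D): β-rule — branch into C  //  ¬D.
  branch 1 (add C):
    × closes — contains both C and ¬C.
  branch 2 (add ¬D):
    (¬B ↔ ¬E): β-rule — branch into ¬B, ¬E  //  ¬¬B, ¬¬E.
      branch 2.1 (add ¬B, ¬E):
        × closes — contains both E and ¬E.
      branch 2.2 (add ¬¬B, ¬¬E):
        (E ∨ C): β-rule — branch into E  //  C.
          branch 2.2.1 (add E):
            ○ open, literals {A=0, B=1, C=0, D=0, E=1}.
          branch 2.2.2 (add C):
            × closes — contains both C and ¬C.
3 branches closed, 1 open.
An open branch gives a countermodel: A=0, B=1, C=0, D=0, E=1 (unmentioned atoms arbitrary); the premises hold there but the conclusion fails.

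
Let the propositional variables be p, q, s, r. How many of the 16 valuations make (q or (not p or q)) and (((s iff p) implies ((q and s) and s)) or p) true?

Initial set: {((q or (not p or q)) and (((s iff p) implies ((q and s) and s)) or p))}.
((q or (not p or q)) and (((s iff p) implies ((q and s) and s)) or p)): α-rule — add (q or (not p or q)), (((s iff p) implies ((q and s) and s)) or p).
(q or (not p or q)): β-rule — branch into q  //  (not p or q).
  branch 1 (add q):
    (((s iff p) implies ((q and s) and s)) or p): β-rule — branch into ((s iff p) implies ((q and s) and s))  //  p.
      branch 1.1 (add ((s iff p) implies ((q and s) and s))):
        ((s iff p) implies ((q and s) and s)): β-rule — branch into not (s iff p)  //  ((q and s) and s).
          branch 1.1.1 (add not (s iff p)):
            not (s iff p): β-rule — branch into s, not p  //  not s, p.
              branch 1.1.1.1 (add s, not p):
                ○ open, literals {p=0, q=1, s=1}.
              branch 1.1.1.2 (add not s, p):
                ○ open, literals {p=1, q=1, s=0}.
          branch 1.1.2 (add ((q and s) and s)):
            ((q and s) and s): α-rule — add (q and s), s.
            (q and s): α-rule — add q, s.
            ○ open, literals {q=1, s=1}.
      branch 1.2 (add p):
        ○ open, literals {p=1, q=1}.
  branch 2 (add (not p or q)):
    (((s iff p) implies ((q and s) and s)) or p): β-rule — branch into ((s iff p) implies ((q and s) and s))  //  p.
      branch 2.1 (add ((s iff p) implies ((q and s) and s))):
        (not p or q): β-rule — branch into not p  //  q.
          branch 2.1.1 (add not p):
            ((s iff p) implies ((q and s) and s)): β-rule — branch into not (s iff p)  //  ((q and s) and s).
              branch 2.1.1.1 (add not (s iff p)):
                not (s iff p): β-rule — branch into s, not p  //  not s, p.
                  branch 2.1.1.1.1 (add s, not p):
                    ○ open, literals {p=0, s=1}.
                  branch 2.1.1.1.2 (add not s, p):
                    × closes — contains both p and not p.
              branch 2.1.1.2 (add ((q and s) and s)):
                ((q and s) and s): α-rule — add (q and s), s.
                (q and s): α-rule — add q, s.
                ○ open, literals {p=0, q=1, s=1}.
          branch 2.1.2 (add q):
            ((s iff p) implies ((q and s) and s)): β-rule — branch into not (s iff p)  //  ((q and s) and s).
              branch 2.1.2.1 (add not (s iff p)):
                not (s iff p): β-rule — branch into s, not p  //  not s, p.
                  branch 2.1.2.1.1 (add s, not p):
                    ○ open, literals {p=0, q=1, s=1}.
                  branch 2.1.2.1.2 (add not s, p):
                    ○ open, literals {p=1, q=1, s=0}.
              branch 2.1.2.2 (add ((q and s) and s)):
                ((q and s) and s): α-rule — add (q and s), s.
                (q and s): α-rule — add q, s.
                ○ open, literals {q=1, s=1}.
      branch 2.2 (add p):
        (not p or q): β-rule — branch into not p  //  q.
          branch 2.2.1 (add not p):
            × closes — contains both p and not p.
          branch 2.2.2 (add q):
            ○ open, literals {p=1, q=1}.
2 branches closed, 10 open.
Each open branch fixes some atoms; the unmentioned ones are free. Counting distinct full assignments: branch {p=0, q=1, s=1} (r) contributes 2 new; branch {p=1, q=1, s=0} (r) contributes 2 new; branch {q=1, s=1} (p, r) contributes 2 new; branch {p=1, q=1} (s, r) contributes 0 new; branch {p=0, s=1} (q, r) contributes 2 new; branch {p=0, q=1, s=1} (r) contributes 0 new; branch {p=0, q=1, s=1} (r) contributes 0 new; branch {p=1, q=1, s=0} (r) contributes 0 new; branch {q=1, s=1} (p, r) contributes 0 new; branch {p=1, q=1} (s, r) contributes 0 new. Total: 8.

8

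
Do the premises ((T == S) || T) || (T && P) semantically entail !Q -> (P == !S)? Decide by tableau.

Initial set: {T (((T == S) || T) || (T && P)); F (!Q -> (P == !S))}.
F (!Q -> (P == !S)): α-rule — add T !Q, F (P == !S).
T (((T == S) || T) || (T && P)): β-rule — branch into T ((T == S) || T)  //  T (T && P).
  branch 1 (add T ((T == S) || T)):
    F (P == !S): β-rule — branch into T P, F !S  //  F P, T !S.
      branch 1.1 (add T P, F !S):
        T ((T == S) || T): β-rule — branch into T (T == S)  //  T T.
          branch 1.1.1 (add T (T == S)):
            T (T == S): β-rule — branch into T T, T S  //  F T, F S.
              branch 1.1.1.1 (add T T, T S):
                ○ open, literals {P=1, Q=0, S=1, T=1}.
              branch 1.1.1.2 (add F T, F S):
                × closes — contains both S and !S.
          branch 1.1.2 (add T T):
            ○ open, literals {P=1, Q=0, S=1, T=1}.
      branch 1.2 (add F P, T !S):
        T ((T == S) || T): β-rule — branch into T (T == S)  //  T T.
          branch 1.2.1 (add T (T == S)):
            T (T == S): β-rule — branch into T T, T S  //  F T, F S.
              branch 1.2.1.1 (add T T, T S):
                × closes — contains both S and !S.
              branch 1.2.1.2 (add F T, F S):
                ○ open, literals {P=0, Q=0, S=0, T=0}.
          branch 1.2.2 (add T T):
            ○ open, literals {P=0, Q=0, S=0, T=1}.
  branch 2 (add T (T && P)):
    T (T && P): α-rule — add T T, T P.
    F (P == !S): β-rule — branch into T P, F !S  //  F P, T !S.
      branch 2.1 (add T P, F !S):
        ○ open, literals {P=1, Q=0, S=1, T=1}.
      branch 2.2 (add F P, T !S):
        × closes — contains both P and !P.
3 branches closed, 5 open.
An open branch gives a countermodel: P=1, Q=0, S=1, T=1 (unmentioned atoms arbitrary); the premises hold there but the conclusion fails.

No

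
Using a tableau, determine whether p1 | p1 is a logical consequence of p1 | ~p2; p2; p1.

Yes

Initial set: {(p1 | ~p2); p2; p1; ~(p1 | p1)}.
~(p1 | p1): α-rule — add ~p1, ~p1.
× closes — contains both p1 and ~p1.
All 1 branch closes.
Every branch closed, so the premises entail the conclusion.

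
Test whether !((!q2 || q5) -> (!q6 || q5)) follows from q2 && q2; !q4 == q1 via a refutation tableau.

No

Initial set: {T (q2 && q2); T (!q4 == q1); F !((!q2 || q5) -> (!q6 || q5))}.
T (q2 && q2): α-rule — add T q2, T q2.
T (!q4 == q1): β-rule — branch into T !q4, T q1  //  F !q4, F q1.
  branch 1 (add T !q4, T q1):
    F !((!q2 || q5) -> (!q6 || q5)): β-rule — branch into F (!q2 || q5)  //  T (!q6 || q5).
      branch 1.1 (add F (!q2 || q5)):
        F (!q2 || q5): α-rule — add F !q2, F q5.
        ○ open, literals {q1=T, q2=T, q4=F, q5=F}.
      branch 1.2 (add T (!q6 || q5)):
        T (!q6 || q5): β-rule — branch into T !q6  //  T q5.
          branch 1.2.1 (add T !q6):
            ○ open, literals {q1=T, q2=T, q4=F, q6=F}.
          branch 1.2.2 (add T q5):
            ○ open, literals {q1=T, q2=T, q4=F, q5=T}.
  branch 2 (add F !q4, F q1):
    F !((!q2 || q5) -> (!q6 || q5)): β-rule — branch into F (!q2 || q5)  //  T (!q6 || q5).
      branch 2.1 (add F (!q2 || q5)):
        F (!q2 || q5): α-rule — add F !q2, F q5.
        ○ open, literals {q1=F, q2=T, q4=T, q5=F}.
      branch 2.2 (add T (!q6 || q5)):
        T (!q6 || q5): β-rule — branch into T !q6  //  T q5.
          branch 2.2.1 (add T !q6):
            ○ open, literals {q1=F, q2=T, q4=T, q6=F}.
          branch 2.2.2 (add T q5):
            ○ open, literals {q1=F, q2=T, q4=T, q5=T}.
0 branches closed, 6 open.
An open branch gives a countermodel: q1=T, q2=T, q4=F, q5=F (unmentioned atoms arbitrary); the premises hold there but the conclusion fails.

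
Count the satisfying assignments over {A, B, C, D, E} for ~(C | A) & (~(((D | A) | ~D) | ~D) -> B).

Initial set: {T (~(C | A) & (~(((D | A) | ~D) | ~D) -> B))}.
T (~(C | A) & (~(((D | A) | ~D) | ~D) -> B)): α-rule — add T ~(C | A), T (~(((D | A) | ~D) | ~D) -> B).
T ~(C | A): α-rule — add F C, F A.
T (~(((D | A) | ~D) | ~D) -> B): β-rule — branch into F ~(((D | A) | ~D) | ~D)  //  T B.
  branch 1 (add F ~(((D | A) | ~D) | ~D)):
    F ~(((D | A) | ~D) | ~D): β-rule — branch into T ((D | A) | ~D)  //  T ~D.
      branch 1.1 (add T ((D | A) | ~D)):
        T ((D | A) | ~D): β-rule — branch into T (D | A)  //  T ~D.
          branch 1.1.1 (add T (D | A)):
            T (D | A): β-rule — branch into T D  //  T A.
              branch 1.1.1.1 (add T D):
                ○ open, literals {A=F, C=F, D=T}.
              branch 1.1.1.2 (add T A):
                × closes — contains both A and ~A.
          branch 1.1.2 (add T ~D):
            ○ open, literals {A=F, C=F, D=F}.
      branch 1.2 (add T ~D):
        ○ open, literals {A=F, C=F, D=F}.
  branch 2 (add T B):
    ○ open, literals {A=F, B=T, C=F}.
1 branch closed, 4 open.
Each open branch fixes some atoms; the unmentioned ones are free. Counting distinct full assignments: branch {A=F, C=F, D=T} (B, E) contributes 4 new; branch {A=F, C=F, D=F} (B, E) contributes 4 new; branch {A=F, C=F, D=F} (B, E) contributes 0 new; branch {A=F, B=T, C=F} (D, E) contributes 0 new. Total: 8.

8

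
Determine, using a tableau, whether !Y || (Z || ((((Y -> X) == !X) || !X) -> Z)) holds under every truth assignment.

Assume the negation and expand:
Initial set: {!(!Y || (Z || ((((Y -> X) == !X) || !X) -> Z)))}.
!(!Y || (Z || ((((Y -> X) == !X) || !X) -> Z))): α-rule — add !!Y, !(Z || ((((Y -> X) == !X) || !X) -> Z)).
!(Z || ((((Y -> X) == !X) || !X) -> Z)): α-rule — add !Z, !((((Y -> X) == !X) || !X) -> Z).
!((((Y -> X) == !X) || !X) -> Z): α-rule — add (((Y -> X) == !X) || !X), !Z.
(((Y -> X) == !X) || !X): β-rule — branch into ((Y -> X) == !X)  //  !X.
  branch 1 (add ((Y -> X) == !X)):
    ((Y -> X) == !X): β-rule — branch into (Y -> X), !X  //  !(Y -> X), !!X.
      branch 1.1 (add (Y -> X), !X):
        (Y -> X): β-rule — branch into !Y  //  X.
          branch 1.1.1 (add !Y):
            × closes — contains both Y and !Y.
          branch 1.1.2 (add X):
            × closes — contains both X and !X.
      branch 1.2 (add !(Y -> X), !!X):
        !(Y -> X): α-rule — add Y, !X.
        × closes — contains both X and !X.
  branch 2 (add !X):
    ○ open, literals {X=false, Y=true, Z=false}.
3 branches closed, 1 open.
An open branch gives a countermodel: X=false, Y=true, Z=false (unmentioned atoms arbitrary); under it the original formula is false.

Not valid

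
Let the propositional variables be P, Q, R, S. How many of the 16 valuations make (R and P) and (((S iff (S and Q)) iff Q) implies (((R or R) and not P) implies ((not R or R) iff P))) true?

Initial set: {((R and P) and (((S iff (S and Q)) iff Q) implies (((R or R) and not P) implies ((not R or R) iff P))))}.
((R and P) and (((S iff (S and Q)) iff Q) implies (((R or R) and not P) implies ((not R or R) iff P)))): α-rule — add (R and P), (((S iff (S and Q)) iff Q) implies (((R or R) and not P) implies ((not R or R) iff P))).
(R and P): α-rule — add R, P.
(((S iff (S and Q)) iff Q) implies (((R or R) and not P) implies ((not R or R) iff P))): β-rule — branch into not ((S iff (S and Q)) iff Q)  //  (((R or R) and not P) implies ((not R or R) iff P)).
  branch 1 (add not ((S iff (S and Q)) iff Q)):
    not ((S iff (S and Q)) iff Q): β-rule — branch into (S iff (S and Q)), not Q  //  not (S iff (S and Q)), Q.
      branch 1.1 (add (S iff (S and Q)), not Q):
        (S iff (S and Q)): β-rule — branch into S, (S and Q)  //  not S, not (S and Q).
          branch 1.1.1 (add S, (S and Q)):
            (S and Q): α-rule — add S, Q.
            × closes — contains both Q and not Q.
          branch 1.1.2 (add not S, not (S and Q)):
            not (S and Q): β-rule — branch into not S  //  not Q.
              branch 1.1.2.1 (add not S):
                ○ open, literals {P=T, Q=F, R=T, S=F}.
              branch 1.1.2.2 (add not Q):
                ○ open, literals {P=T, Q=F, R=T, S=F}.
      branch 1.2 (add not (S iff (S and Q)), Q):
        not (S iff (S and Q)): β-rule — branch into S, not (S and Q)  //  not S, (S and Q).
          branch 1.2.1 (add S, not (S and Q)):
            not (S and Q): β-rule — branch into not S  //  not Q.
              branch 1.2.1.1 (add not S):
                × closes — contains both S and not S.
              branch 1.2.1.2 (add not Q):
                × closes — contains both Q and not Q.
          branch 1.2.2 (add not S, (S and Q)):
            (S and Q): α-rule — add S, Q.
            × closes — contains both S and not S.
  branch 2 (add (((R or R) and not P) implies ((not R or R) iff P))):
    (((R or R) and not P) implies ((not R or R) iff P)): β-rule — branch into not ((R or R) and not P)  //  ((not R or R) iff P).
      branch 2.1 (add not ((R or R) and not P)):
        not ((R or R) and not P): β-rule — branch into not (R or R)  //  not not P.
          branch 2.1.1 (add not (R or R)):
            not (R or R): α-rule — add not R, not R.
            × closes — contains both R and not R.
          branch 2.1.2 (add not not P):
            ○ open, literals {P=T, R=T}.
      branch 2.2 (add ((not R or R) iff P)):
        ((not R or R) iff P): β-rule — branch into (not R or R), P  //  not (not R or R), not P.
          branch 2.2.1 (add (not R or R), P):
            (not R or R): β-rule — branch into not R  //  R.
              branch 2.2.1.1 (add not R):
                × closes — contains both R and not R.
              branch 2.2.1.2 (add R):
                ○ open, literals {P=T, R=T}.
          branch 2.2.2 (add not (not R or R), not P):
            × closes — contains both P and not P.
7 branches closed, 4 open.
Each open branch fixes some atoms; the unmentioned ones are free. Counting distinct full assignments: branch {P=T, Q=F, R=T, S=F} (none free) contributes 1 new; branch {P=T, Q=F, R=T, S=F} (none free) contributes 0 new; branch {P=T, R=T} (Q, S) contributes 3 new; branch {P=T, R=T} (Q, S) contributes 0 new. Total: 4.

4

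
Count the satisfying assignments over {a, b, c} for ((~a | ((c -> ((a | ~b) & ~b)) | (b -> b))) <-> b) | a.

Initial set: {(((~a | ((c -> ((a | ~b) & ~b)) | (b -> b))) <-> b) | a)}.
(((~a | ((c -> ((a | ~b) & ~b)) | (b -> b))) <-> b) | a): β-rule — branch into ((~a | ((c -> ((a | ~b) & ~b)) | (b -> b))) <-> b)  //  a.
  branch 1 (add ((~a | ((c -> ((a | ~b) & ~b)) | (b -> b))) <-> b)):
    ((~a | ((c -> ((a | ~b) & ~b)) | (b -> b))) <-> b): β-rule — branch into (~a | ((c -> ((a | ~b) & ~b)) | (b -> b))), b  //  ~(~a | ((c -> ((a | ~b) & ~b)) | (b -> b))), ~b.
      branch 1.1 (add (~a | ((c -> ((a | ~b) & ~b)) | (b -> b))), b):
        (~a | ((c -> ((a | ~b) & ~b)) | (b -> b))): β-rule — branch into ~a  //  ((c -> ((a | ~b) & ~b)) | (b -> b)).
          branch 1.1.1 (add ~a):
            ○ open, literals {a=false, b=true}.
          branch 1.1.2 (add ((c -> ((a | ~b) & ~b)) | (b -> b))):
            ((c -> ((a | ~b) & ~b)) | (b -> b)): β-rule — branch into (c -> ((a | ~b) & ~b))  //  (b -> b).
              branch 1.1.2.1 (add (c -> ((a | ~b) & ~b))):
                (c -> ((a | ~b) & ~b)): β-rule — branch into ~c  //  ((a | ~b) & ~b).
                  branch 1.1.2.1.1 (add ~c):
                    ○ open, literals {b=true, c=false}.
                  branch 1.1.2.1.2 (add ((a | ~b) & ~b)):
                    ((a | ~b) & ~b): α-rule — add (a | ~b), ~b.
                    × closes — contains both b and ~b.
              branch 1.1.2.2 (add (b -> b)):
                (b -> b): β-rule — branch into ~b  //  b.
                  branch 1.1.2.2.1 (add ~b):
                    × closes — contains both b and ~b.
                  branch 1.1.2.2.2 (add b):
                    ○ open, literals {b=true}.
      branch 1.2 (add ~(~a | ((c -> ((a | ~b) & ~b)) | (b -> b))), ~b):
        ~(~a | ((c -> ((a | ~b) & ~b)) | (b -> b))): α-rule — add ~~a, ~((c -> ((a | ~b) & ~b)) | (b -> b)).
        ~((c -> ((a | ~b) & ~b)) | (b -> b)): α-rule — add ~(c -> ((a | ~b) & ~b)), ~(b -> b).
        ~(c -> ((a | ~b) & ~b)): α-rule — add c, ~((a | ~b) & ~b).
        ~(b -> b): α-rule — add b, ~b.
        × closes — contains both b and ~b.
  branch 2 (add a):
    ○ open, literals {a=true}.
3 branches closed, 4 open.
Each open branch fixes some atoms; the unmentioned ones are free. Counting distinct full assignments: branch {a=false, b=true} (c) contributes 2 new; branch {b=true, c=false} (a) contributes 1 new; branch {b=true} (a, c) contributes 1 new; branch {a=true} (b, c) contributes 2 new. Total: 6.

6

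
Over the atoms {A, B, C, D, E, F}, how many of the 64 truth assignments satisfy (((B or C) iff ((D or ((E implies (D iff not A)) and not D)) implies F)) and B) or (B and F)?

18

Initial set: {((((B or C) iff ((D or ((E implies (D iff not A)) and not D)) implies F)) and B) or (B and F))}.
((((B or C) iff ((D or ((E implies (D iff not A)) and not D)) implies F)) and B) or (B and F)): β-rule — branch into (((B or C) iff ((D or ((E implies (D iff not A)) and not D)) implies F)) and B)  //  (B and F).
  branch 1 (add (((B or C) iff ((D or ((E implies (D iff not A)) and not D)) implies F)) and B)):
    (((B or C) iff ((D or ((E implies (D iff not A)) and not D)) implies F)) and B): α-rule — add ((B or C) iff ((D or ((E implies (D iff not A)) and not D)) implies F)), B.
    ((B or C) iff ((D or ((E implies (D iff not A)) and not D)) implies F)): β-rule — branch into (B or C), ((D or ((E implies (D iff not A)) and not D)) implies F)  //  not (B or C), not ((D or ((E implies (D iff not A)) and not D)) implies F).
      branch 1.1 (add (B or C), ((D or ((E implies (D iff not A)) and not D)) implies F)):
        (B or C): β-rule — branch into B  //  C.
          branch 1.1.1 (add B):
            ((D or ((E implies (D iff not A)) and not D)) implies F): β-rule — branch into not (D or ((E implies (D iff not A)) and not D))  //  F.
              branch 1.1.1.1 (add not (D or ((E implies (D iff not A)) and not D))):
                not (D or ((E implies (D iff not A)) and not D)): α-rule — add not D, not ((E implies (D iff not A)) and not D).
                not ((E implies (D iff not A)) and not D): β-rule — branch into not (E implies (D iff not A))  //  not not D.
                  branch 1.1.1.1.1 (add not (E implies (D iff not A))):
                    not (E implies (D iff not A)): α-rule — add E, not (D iff not A).
                    not (D iff not A): β-rule — branch into D, not not A  //  not D, not A.
                      branch 1.1.1.1.1.1 (add D, not not A):
                        × closes — contains both D and not D.
                      branch 1.1.1.1.1.2 (add not D, not A):
                        ○ open, literals {A=false, B=true, D=false, E=true}.
                  branch 1.1.1.1.2 (add not not D):
                    × closes — contains both D and not D.
              branch 1.1.1.2 (add F):
                ○ open, literals {B=true, F=true}.
          branch 1.1.2 (add C):
            ((D or ((E implies (D iff not A)) and not D)) implies F): β-rule — branch into not (D or ((E implies (D iff not A)) and not D))  //  F.
              branch 1.1.2.1 (add not (D or ((E implies (D iff not A)) and not D))):
                not (D or ((E implies (D iff not A)) and not D)): α-rule — add not D, not ((E implies (D iff not A)) and not D).
                not ((E implies (D iff not A)) and not D): β-rule — branch into not (E implies (D iff not A))  //  not not D.
                  branch 1.1.2.1.1 (add not (E implies (D iff not A))):
                    not (E implies (D iff not A)): α-rule — add E, not (D iff not A).
                    not (D iff not A): β-rule — branch into D, not not A  //  not D, not A.
                      branch 1.1.2.1.1.1 (add D, not not A):
                        × closes — contains both D and not D.
                      branch 1.1.2.1.1.2 (add not D, not A):
                        ○ open, literals {A=false, B=true, C=true, D=false, E=true}.
                  branch 1.1.2.1.2 (add not not D):
                    × closes — contains both D and not D.
              branch 1.1.2.2 (add F):
                ○ open, literals {B=true, C=true, F=true}.
      branch 1.2 (add not (B or C), not ((D or ((E implies (D iff not A)) and not D)) implies F)):
        not (B or C): α-rule — add not B, not C.
        × closes — contains both B and not B.
  branch 2 (add (B and F)):
    (B and F): α-rule — add B, F.
    ○ open, literals {B=true, F=true}.
5 branches closed, 5 open.
Each open branch fixes some atoms; the unmentioned ones are free. Counting distinct full assignments: branch {A=false, B=true, D=false, E=true} (C, F) contributes 4 new; branch {B=true, F=true} (A, C, D, E) contributes 14 new; branch {A=false, B=true, C=true, D=false, E=true} (F) contributes 0 new; branch {B=true, C=true, F=true} (A, D, E) contributes 0 new; branch {B=true, F=true} (A, C, D, E) contributes 0 new. Total: 18.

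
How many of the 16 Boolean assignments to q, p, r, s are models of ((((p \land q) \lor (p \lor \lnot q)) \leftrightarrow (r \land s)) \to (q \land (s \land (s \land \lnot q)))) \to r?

Initial set: {T (((((p \land q) \lor (p \lor \lnot q)) \leftrightarrow (r \land s)) \to (q \land (s \land (s \land \lnot q)))) \to r)}.
T (((((p \land q) \lor (p \lor \lnot q)) \leftrightarrow (r \land s)) \to (q \land (s \land (s \land \lnot q)))) \to r): β-rule — branch into F ((((p \land q) \lor (p \lor \lnot q)) \leftrightarrow (r \land s)) \to (q \land (s \land (s \land \lnot q))))  //  T r.
  branch 1 (add F ((((p \land q) \lor (p \lor \lnot q)) \leftrightarrow (r \land s)) \to (q \land (s \land (s \land \lnot q))))):
    F ((((p \land q) \lor (p \lor \lnot q)) \leftrightarrow (r \land s)) \to (q \land (s \land (s \land \lnot q)))): α-rule — add T (((p \land q) \lor (p \lor \lnot q)) \leftrightarrow (r \land s)), F (q \land (s \land (s \land \lnot q))).
    T (((p \land q) \lor (p \lor \lnot q)) \leftrightarrow (r \land s)): β-rule — branch into T ((p \land q) \lor (p \lor \lnot q)), T (r \land s)  //  F ((p \land q) \lor (p \lor \lnot q)), F (r \land s).
      branch 1.1 (add T ((p \land q) \lor (p \lor \lnot q)), T (r \land s)):
        T (r \land s): α-rule — add T r, T s.
        F (q \land (s \land (s \land \lnot q))): β-rule — branch into F q  //  F (s \land (s \land \lnot q)).
          branch 1.1.1 (add F q):
            T ((p \land q) \lor (p \lor \lnot q)): β-rule — branch into T (p \land q)  //  T (p \lor \lnot q).
              branch 1.1.1.1 (add T (p \land q)):
                T (p \land q): α-rule — add T p, T q.
                × closes — contains both q and \lnot q.
              branch 1.1.1.2 (add T (p \lor \lnot q)):
                T (p \lor \lnot q): β-rule — branch into T p  //  T \lnot q.
                  branch 1.1.1.2.1 (add T p):
                    ○ open, literals {p=T, q=F, r=T, s=T}.
                  branch 1.1.1.2.2 (add T \lnot q):
                    ○ open, literals {q=F, r=T, s=T}.
          branch 1.1.2 (add F (s \land (s \land \lnot q))):
            T ((p \land q) \lor (p \lor \lnot q)): β-rule — branch into T (p \land q)  //  T (p \lor \lnot q).
              branch 1.1.2.1 (add T (p \land q)):
                T (p \land q): α-rule — add T p, T q.
                F (s \land (s \land \lnot q)): β-rule — branch into F s  //  F (s \land \lnot q).
                  branch 1.1.2.1.1 (add F s):
                    × closes — contains both s and \lnot s.
                  branch 1.1.2.1.2 (add F (s \land \lnot q)):
                    F (s \land \lnot q): β-rule — branch into F s  //  F \lnot q.
                      branch 1.1.2.1.2.1 (add F s):
                        × closes — contains both s and \lnot s.
                      branch 1.1.2.1.2.2 (add F \lnot q):
                        ○ open, literals {p=T, q=T, r=T, s=T}.
              branch 1.1.2.2 (add T (p \lor \lnot q)):
                F (s \land (s \land \lnot q)): β-rule — branch into F s  //  F (s \land \lnot q).
                  branch 1.1.2.2.1 (add F s):
                    × closes — contains both s and \lnot s.
                  branch 1.1.2.2.2 (add F (s \land \lnot q)):
                    T (p \lor \lnot q): β-rule — branch into T p  //  T \lnot q.
                      branch 1.1.2.2.2.1 (add T p):
                        F (s \land \lnot q): β-rule — branch into F s  //  F \lnot q.
                          branch 1.1.2.2.2.1.1 (add F s):
                            × closes — contains both s and \lnot s.
                          branch 1.1.2.2.2.1.2 (add F \lnot q):
                            ○ open, literals {p=T, q=T, r=T, s=T}.
                      branch 1.1.2.2.2.2 (add T \lnot q):
                        F (s \land \lnot q): β-rule — branch into F s  //  F \lnot q.
                          branch 1.1.2.2.2.2.1 (add F s):
                            × closes — contains both s and \lnot s.
                          branch 1.1.2.2.2.2.2 (add F \lnot q):
                            × closes — contains both q and \lnot q.
      branch 1.2 (add F ((p \land q) \lor (p \lor \lnot q)), F (r \land s)):
        F ((p \land q) \lor (p \lor \lnot q)): α-rule — add F (p \land q), F (p \lor \lnot q).
        F (p \lor \lnot q): α-rule — add F p, F \lnot q.
        F (q \land (s \land (s \land \lnot q))): β-rule — branch into F q  //  F (s \land (s \land \lnot q)).
          branch 1.2.1 (add F q):
            × closes — contains both q and \lnot q.
          branch 1.2.2 (add F (s \land (s \land \lnot q))):
            F (r \land s): β-rule — branch into F r  //  F s.
              branch 1.2.2.1 (add F r):
                F (p \land q): β-rule — branch into F p  //  F q.
                  branch 1.2.2.1.1 (add F p):
                    F (s \land (s \land \lnot q)): β-rule — branch into F s  //  F (s \land \lnot q).
                      branch 1.2.2.1.1.1 (add F s):
                        ○ open, literals {p=F, q=T, r=F, s=F}.
                      branch 1.2.2.1.1.2 (add F (s \land \lnot q)):
                        F (s \land \lnot q): β-rule — branch into F s  //  F \lnot q.
                          branch 1.2.2.1.1.2.1 (add F s):
                            ○ open, literals {p=F, q=T, r=F, s=F}.
                          branch 1.2.2.1.1.2.2 (add F \lnot q):
                            ○ open, literals {p=F, q=T, r=F}.
                  branch 1.2.2.1.2 (add F q):
                    × closes — contains both q and \lnot q.
              branch 1.2.2.2 (add F s):
                F (p \land q): β-rule — branch into F p  //  F q.
                  branch 1.2.2.2.1 (add F p):
                    F (s \land (s \land \lnot q)): β-rule — branch into F s  //  F (s \land \lnot q).
                      branch 1.2.2.2.1.1 (add F s):
                        ○ open, literals {p=F, q=T, s=F}.
                      branch 1.2.2.2.1.2 (add F (s \land \lnot q)):
                        F (s \land \lnot q): β-rule — branch into F s  //  F \lnot q.
                          branch 1.2.2.2.1.2.1 (add F s):
                            ○ open, literals {p=F, q=T, s=F}.
                          branch 1.2.2.2.1.2.2 (add F \lnot q):
                            ○ open, literals {p=F, q=T, s=F}.
                  branch 1.2.2.2.2 (add F q):
                    × closes — contains both q and \lnot q.
  branch 2 (add T r):
    ○ open, literals {r=T}.
10 branches closed, 11 open.
Each open branch fixes some atoms; the unmentioned ones are free. Counting distinct full assignments: branch {p=T, q=F, r=T, s=T} (none free) contributes 1 new; branch {q=F, r=T, s=T} (p) contributes 1 new; branch {p=T, q=T, r=T, s=T} (none free) contributes 1 new; branch {p=T, q=T, r=T, s=T} (none free) contributes 0 new; branch {p=F, q=T, r=F, s=F} (none free) contributes 1 new; branch {p=F, q=T, r=F, s=F} (none free) contributes 0 new; branch {p=F, q=T, r=F} (s) contributes 1 new; branch {p=F, q=T, s=F} (r) contributes 1 new; branch {p=F, q=T, s=F} (r) contributes 0 new; branch {p=F, q=T, s=F} (r) contributes 0 new; branch {r=T} (q, p, s) contributes 4 new. Total: 10.

10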